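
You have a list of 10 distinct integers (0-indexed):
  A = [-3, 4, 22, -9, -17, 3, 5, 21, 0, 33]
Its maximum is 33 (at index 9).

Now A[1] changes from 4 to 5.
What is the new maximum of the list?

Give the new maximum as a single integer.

Answer: 33

Derivation:
Old max = 33 (at index 9)
Change: A[1] 4 -> 5
Changed element was NOT the old max.
  New max = max(old_max, new_val) = max(33, 5) = 33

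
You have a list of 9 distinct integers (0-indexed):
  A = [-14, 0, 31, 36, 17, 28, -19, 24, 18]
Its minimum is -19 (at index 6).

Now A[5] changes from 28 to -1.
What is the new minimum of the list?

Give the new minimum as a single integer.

Answer: -19

Derivation:
Old min = -19 (at index 6)
Change: A[5] 28 -> -1
Changed element was NOT the old min.
  New min = min(old_min, new_val) = min(-19, -1) = -19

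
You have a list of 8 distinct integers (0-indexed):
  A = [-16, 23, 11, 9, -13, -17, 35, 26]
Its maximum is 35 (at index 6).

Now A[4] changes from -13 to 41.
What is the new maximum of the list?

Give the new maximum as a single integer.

Answer: 41

Derivation:
Old max = 35 (at index 6)
Change: A[4] -13 -> 41
Changed element was NOT the old max.
  New max = max(old_max, new_val) = max(35, 41) = 41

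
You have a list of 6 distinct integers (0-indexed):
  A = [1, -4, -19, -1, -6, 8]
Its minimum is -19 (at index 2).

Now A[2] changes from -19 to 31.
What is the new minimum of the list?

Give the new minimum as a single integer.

Answer: -6

Derivation:
Old min = -19 (at index 2)
Change: A[2] -19 -> 31
Changed element WAS the min. Need to check: is 31 still <= all others?
  Min of remaining elements: -6
  New min = min(31, -6) = -6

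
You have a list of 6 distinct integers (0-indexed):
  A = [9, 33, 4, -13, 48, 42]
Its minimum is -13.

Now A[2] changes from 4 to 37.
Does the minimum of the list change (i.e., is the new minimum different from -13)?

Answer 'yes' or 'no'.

Answer: no

Derivation:
Old min = -13
Change: A[2] 4 -> 37
Changed element was NOT the min; min changes only if 37 < -13.
New min = -13; changed? no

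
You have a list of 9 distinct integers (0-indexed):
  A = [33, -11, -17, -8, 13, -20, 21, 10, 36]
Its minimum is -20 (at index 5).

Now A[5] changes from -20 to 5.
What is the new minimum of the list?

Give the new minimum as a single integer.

Old min = -20 (at index 5)
Change: A[5] -20 -> 5
Changed element WAS the min. Need to check: is 5 still <= all others?
  Min of remaining elements: -17
  New min = min(5, -17) = -17

Answer: -17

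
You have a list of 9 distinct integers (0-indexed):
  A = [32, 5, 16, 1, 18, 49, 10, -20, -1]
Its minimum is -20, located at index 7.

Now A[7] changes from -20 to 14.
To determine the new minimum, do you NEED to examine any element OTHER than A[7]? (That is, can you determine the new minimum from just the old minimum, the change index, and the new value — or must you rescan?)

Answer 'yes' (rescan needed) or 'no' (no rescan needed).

Answer: yes

Derivation:
Old min = -20 at index 7
Change at index 7: -20 -> 14
Index 7 WAS the min and new value 14 > old min -20. Must rescan other elements to find the new min.
Needs rescan: yes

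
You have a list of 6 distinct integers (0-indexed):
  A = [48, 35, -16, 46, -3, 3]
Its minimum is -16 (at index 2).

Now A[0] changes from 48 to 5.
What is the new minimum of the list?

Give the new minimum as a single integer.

Old min = -16 (at index 2)
Change: A[0] 48 -> 5
Changed element was NOT the old min.
  New min = min(old_min, new_val) = min(-16, 5) = -16

Answer: -16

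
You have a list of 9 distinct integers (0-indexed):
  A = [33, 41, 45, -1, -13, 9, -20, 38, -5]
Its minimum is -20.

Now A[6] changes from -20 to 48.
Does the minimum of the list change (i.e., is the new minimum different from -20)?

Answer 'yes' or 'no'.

Old min = -20
Change: A[6] -20 -> 48
Changed element was the min; new min must be rechecked.
New min = -13; changed? yes

Answer: yes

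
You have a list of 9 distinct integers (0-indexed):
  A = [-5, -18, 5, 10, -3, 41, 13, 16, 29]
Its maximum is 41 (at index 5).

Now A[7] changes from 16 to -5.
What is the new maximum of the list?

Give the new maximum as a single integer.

Old max = 41 (at index 5)
Change: A[7] 16 -> -5
Changed element was NOT the old max.
  New max = max(old_max, new_val) = max(41, -5) = 41

Answer: 41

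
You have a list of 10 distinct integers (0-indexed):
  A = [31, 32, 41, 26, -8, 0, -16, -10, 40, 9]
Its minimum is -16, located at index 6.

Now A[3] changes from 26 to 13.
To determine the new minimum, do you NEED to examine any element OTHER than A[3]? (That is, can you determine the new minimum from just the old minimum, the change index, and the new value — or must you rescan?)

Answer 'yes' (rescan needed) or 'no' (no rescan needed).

Answer: no

Derivation:
Old min = -16 at index 6
Change at index 3: 26 -> 13
Index 3 was NOT the min. New min = min(-16, 13). No rescan of other elements needed.
Needs rescan: no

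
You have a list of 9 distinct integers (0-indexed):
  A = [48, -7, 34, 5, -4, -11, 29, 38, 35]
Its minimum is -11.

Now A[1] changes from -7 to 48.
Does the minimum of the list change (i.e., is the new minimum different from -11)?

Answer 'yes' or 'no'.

Old min = -11
Change: A[1] -7 -> 48
Changed element was NOT the min; min changes only if 48 < -11.
New min = -11; changed? no

Answer: no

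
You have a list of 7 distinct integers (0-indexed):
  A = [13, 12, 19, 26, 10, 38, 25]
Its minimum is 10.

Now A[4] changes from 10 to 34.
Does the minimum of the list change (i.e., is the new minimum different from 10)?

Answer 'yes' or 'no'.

Answer: yes

Derivation:
Old min = 10
Change: A[4] 10 -> 34
Changed element was the min; new min must be rechecked.
New min = 12; changed? yes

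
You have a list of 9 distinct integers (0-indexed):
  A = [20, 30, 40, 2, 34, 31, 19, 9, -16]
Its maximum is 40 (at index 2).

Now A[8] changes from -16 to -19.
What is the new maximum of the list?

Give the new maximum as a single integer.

Old max = 40 (at index 2)
Change: A[8] -16 -> -19
Changed element was NOT the old max.
  New max = max(old_max, new_val) = max(40, -19) = 40

Answer: 40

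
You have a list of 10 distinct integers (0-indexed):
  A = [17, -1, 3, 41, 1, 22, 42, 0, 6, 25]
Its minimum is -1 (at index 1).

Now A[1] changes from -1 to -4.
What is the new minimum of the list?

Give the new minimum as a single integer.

Answer: -4

Derivation:
Old min = -1 (at index 1)
Change: A[1] -1 -> -4
Changed element WAS the min. Need to check: is -4 still <= all others?
  Min of remaining elements: 0
  New min = min(-4, 0) = -4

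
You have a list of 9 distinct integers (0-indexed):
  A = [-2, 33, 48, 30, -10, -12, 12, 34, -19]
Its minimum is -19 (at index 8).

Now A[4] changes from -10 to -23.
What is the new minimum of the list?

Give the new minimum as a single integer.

Old min = -19 (at index 8)
Change: A[4] -10 -> -23
Changed element was NOT the old min.
  New min = min(old_min, new_val) = min(-19, -23) = -23

Answer: -23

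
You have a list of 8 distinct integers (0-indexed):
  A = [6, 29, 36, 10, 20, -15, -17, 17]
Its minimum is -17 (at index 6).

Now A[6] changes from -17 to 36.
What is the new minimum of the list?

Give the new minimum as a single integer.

Answer: -15

Derivation:
Old min = -17 (at index 6)
Change: A[6] -17 -> 36
Changed element WAS the min. Need to check: is 36 still <= all others?
  Min of remaining elements: -15
  New min = min(36, -15) = -15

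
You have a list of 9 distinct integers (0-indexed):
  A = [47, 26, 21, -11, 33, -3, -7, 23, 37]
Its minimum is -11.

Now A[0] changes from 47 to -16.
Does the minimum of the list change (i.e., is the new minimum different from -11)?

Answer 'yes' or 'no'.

Old min = -11
Change: A[0] 47 -> -16
Changed element was NOT the min; min changes only if -16 < -11.
New min = -16; changed? yes

Answer: yes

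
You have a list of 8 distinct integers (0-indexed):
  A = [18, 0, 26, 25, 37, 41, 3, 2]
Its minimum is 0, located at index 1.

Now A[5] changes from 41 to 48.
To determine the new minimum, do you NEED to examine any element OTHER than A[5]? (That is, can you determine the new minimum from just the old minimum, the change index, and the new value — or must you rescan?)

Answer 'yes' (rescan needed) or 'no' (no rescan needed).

Old min = 0 at index 1
Change at index 5: 41 -> 48
Index 5 was NOT the min. New min = min(0, 48). No rescan of other elements needed.
Needs rescan: no

Answer: no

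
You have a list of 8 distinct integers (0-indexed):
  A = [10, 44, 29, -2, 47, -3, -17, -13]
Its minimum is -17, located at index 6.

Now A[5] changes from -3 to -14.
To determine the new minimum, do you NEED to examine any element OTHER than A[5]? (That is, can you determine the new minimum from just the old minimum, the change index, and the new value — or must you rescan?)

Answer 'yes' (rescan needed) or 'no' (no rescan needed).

Answer: no

Derivation:
Old min = -17 at index 6
Change at index 5: -3 -> -14
Index 5 was NOT the min. New min = min(-17, -14). No rescan of other elements needed.
Needs rescan: no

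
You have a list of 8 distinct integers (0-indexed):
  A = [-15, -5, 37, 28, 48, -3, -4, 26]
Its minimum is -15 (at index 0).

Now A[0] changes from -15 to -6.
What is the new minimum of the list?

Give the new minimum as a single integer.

Old min = -15 (at index 0)
Change: A[0] -15 -> -6
Changed element WAS the min. Need to check: is -6 still <= all others?
  Min of remaining elements: -5
  New min = min(-6, -5) = -6

Answer: -6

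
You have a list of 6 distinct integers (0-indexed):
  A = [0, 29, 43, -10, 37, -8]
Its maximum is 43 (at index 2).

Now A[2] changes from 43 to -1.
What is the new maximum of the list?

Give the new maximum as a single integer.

Answer: 37

Derivation:
Old max = 43 (at index 2)
Change: A[2] 43 -> -1
Changed element WAS the max -> may need rescan.
  Max of remaining elements: 37
  New max = max(-1, 37) = 37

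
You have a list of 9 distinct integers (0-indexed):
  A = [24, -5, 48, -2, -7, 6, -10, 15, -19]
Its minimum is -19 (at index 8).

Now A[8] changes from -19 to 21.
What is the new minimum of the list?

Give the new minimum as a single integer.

Answer: -10

Derivation:
Old min = -19 (at index 8)
Change: A[8] -19 -> 21
Changed element WAS the min. Need to check: is 21 still <= all others?
  Min of remaining elements: -10
  New min = min(21, -10) = -10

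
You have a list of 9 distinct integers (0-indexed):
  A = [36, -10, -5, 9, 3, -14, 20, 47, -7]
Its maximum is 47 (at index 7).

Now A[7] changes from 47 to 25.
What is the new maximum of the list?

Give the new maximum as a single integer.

Answer: 36

Derivation:
Old max = 47 (at index 7)
Change: A[7] 47 -> 25
Changed element WAS the max -> may need rescan.
  Max of remaining elements: 36
  New max = max(25, 36) = 36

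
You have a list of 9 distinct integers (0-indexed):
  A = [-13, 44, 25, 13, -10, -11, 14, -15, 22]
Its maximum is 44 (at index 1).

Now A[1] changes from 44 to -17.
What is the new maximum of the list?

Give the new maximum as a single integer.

Old max = 44 (at index 1)
Change: A[1] 44 -> -17
Changed element WAS the max -> may need rescan.
  Max of remaining elements: 25
  New max = max(-17, 25) = 25

Answer: 25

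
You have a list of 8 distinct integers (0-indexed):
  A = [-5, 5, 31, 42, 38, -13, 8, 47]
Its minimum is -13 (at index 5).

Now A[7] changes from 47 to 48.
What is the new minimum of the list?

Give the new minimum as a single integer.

Answer: -13

Derivation:
Old min = -13 (at index 5)
Change: A[7] 47 -> 48
Changed element was NOT the old min.
  New min = min(old_min, new_val) = min(-13, 48) = -13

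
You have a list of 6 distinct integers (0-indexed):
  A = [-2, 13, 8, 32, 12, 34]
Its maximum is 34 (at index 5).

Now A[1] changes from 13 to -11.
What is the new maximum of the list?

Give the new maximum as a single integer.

Old max = 34 (at index 5)
Change: A[1] 13 -> -11
Changed element was NOT the old max.
  New max = max(old_max, new_val) = max(34, -11) = 34

Answer: 34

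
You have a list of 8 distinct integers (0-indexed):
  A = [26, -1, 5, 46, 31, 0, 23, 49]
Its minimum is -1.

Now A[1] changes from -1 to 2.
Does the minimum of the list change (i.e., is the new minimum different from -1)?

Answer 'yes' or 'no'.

Answer: yes

Derivation:
Old min = -1
Change: A[1] -1 -> 2
Changed element was the min; new min must be rechecked.
New min = 0; changed? yes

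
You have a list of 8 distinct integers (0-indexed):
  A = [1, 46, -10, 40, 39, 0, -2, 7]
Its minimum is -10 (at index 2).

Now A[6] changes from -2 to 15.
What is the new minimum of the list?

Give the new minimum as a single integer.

Old min = -10 (at index 2)
Change: A[6] -2 -> 15
Changed element was NOT the old min.
  New min = min(old_min, new_val) = min(-10, 15) = -10

Answer: -10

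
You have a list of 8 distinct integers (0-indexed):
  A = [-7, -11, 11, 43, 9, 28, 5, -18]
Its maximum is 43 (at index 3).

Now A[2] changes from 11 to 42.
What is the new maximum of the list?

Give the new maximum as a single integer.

Old max = 43 (at index 3)
Change: A[2] 11 -> 42
Changed element was NOT the old max.
  New max = max(old_max, new_val) = max(43, 42) = 43

Answer: 43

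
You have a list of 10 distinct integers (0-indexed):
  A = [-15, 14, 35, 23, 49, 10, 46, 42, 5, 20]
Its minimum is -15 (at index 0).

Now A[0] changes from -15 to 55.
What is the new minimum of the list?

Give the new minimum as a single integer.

Answer: 5

Derivation:
Old min = -15 (at index 0)
Change: A[0] -15 -> 55
Changed element WAS the min. Need to check: is 55 still <= all others?
  Min of remaining elements: 5
  New min = min(55, 5) = 5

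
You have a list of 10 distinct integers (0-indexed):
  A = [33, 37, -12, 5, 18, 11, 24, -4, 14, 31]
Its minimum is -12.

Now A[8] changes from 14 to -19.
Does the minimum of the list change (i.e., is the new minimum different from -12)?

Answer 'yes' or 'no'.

Old min = -12
Change: A[8] 14 -> -19
Changed element was NOT the min; min changes only if -19 < -12.
New min = -19; changed? yes

Answer: yes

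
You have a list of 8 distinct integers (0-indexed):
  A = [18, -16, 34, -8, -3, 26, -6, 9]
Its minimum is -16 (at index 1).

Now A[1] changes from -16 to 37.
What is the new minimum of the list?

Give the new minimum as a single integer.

Answer: -8

Derivation:
Old min = -16 (at index 1)
Change: A[1] -16 -> 37
Changed element WAS the min. Need to check: is 37 still <= all others?
  Min of remaining elements: -8
  New min = min(37, -8) = -8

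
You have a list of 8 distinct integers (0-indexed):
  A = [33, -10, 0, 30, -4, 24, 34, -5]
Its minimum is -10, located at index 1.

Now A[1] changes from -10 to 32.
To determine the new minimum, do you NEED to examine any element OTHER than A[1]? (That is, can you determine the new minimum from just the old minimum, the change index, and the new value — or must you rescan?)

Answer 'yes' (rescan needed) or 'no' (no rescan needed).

Answer: yes

Derivation:
Old min = -10 at index 1
Change at index 1: -10 -> 32
Index 1 WAS the min and new value 32 > old min -10. Must rescan other elements to find the new min.
Needs rescan: yes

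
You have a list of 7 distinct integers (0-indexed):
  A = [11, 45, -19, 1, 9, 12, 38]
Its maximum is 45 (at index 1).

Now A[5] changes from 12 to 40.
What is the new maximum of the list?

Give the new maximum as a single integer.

Answer: 45

Derivation:
Old max = 45 (at index 1)
Change: A[5] 12 -> 40
Changed element was NOT the old max.
  New max = max(old_max, new_val) = max(45, 40) = 45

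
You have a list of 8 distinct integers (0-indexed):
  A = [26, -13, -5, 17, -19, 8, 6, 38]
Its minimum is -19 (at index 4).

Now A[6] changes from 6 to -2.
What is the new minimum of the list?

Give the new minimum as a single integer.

Answer: -19

Derivation:
Old min = -19 (at index 4)
Change: A[6] 6 -> -2
Changed element was NOT the old min.
  New min = min(old_min, new_val) = min(-19, -2) = -19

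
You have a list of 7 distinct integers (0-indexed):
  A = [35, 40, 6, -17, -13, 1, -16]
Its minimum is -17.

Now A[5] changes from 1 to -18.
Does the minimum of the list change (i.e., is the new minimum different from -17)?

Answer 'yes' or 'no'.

Old min = -17
Change: A[5] 1 -> -18
Changed element was NOT the min; min changes only if -18 < -17.
New min = -18; changed? yes

Answer: yes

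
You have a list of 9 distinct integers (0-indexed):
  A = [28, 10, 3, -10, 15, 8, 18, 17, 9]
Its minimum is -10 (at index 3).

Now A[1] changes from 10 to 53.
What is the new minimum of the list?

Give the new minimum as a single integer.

Answer: -10

Derivation:
Old min = -10 (at index 3)
Change: A[1] 10 -> 53
Changed element was NOT the old min.
  New min = min(old_min, new_val) = min(-10, 53) = -10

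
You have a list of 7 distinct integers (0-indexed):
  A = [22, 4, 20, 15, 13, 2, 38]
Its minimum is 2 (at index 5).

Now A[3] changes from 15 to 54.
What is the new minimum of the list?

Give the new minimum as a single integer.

Old min = 2 (at index 5)
Change: A[3] 15 -> 54
Changed element was NOT the old min.
  New min = min(old_min, new_val) = min(2, 54) = 2

Answer: 2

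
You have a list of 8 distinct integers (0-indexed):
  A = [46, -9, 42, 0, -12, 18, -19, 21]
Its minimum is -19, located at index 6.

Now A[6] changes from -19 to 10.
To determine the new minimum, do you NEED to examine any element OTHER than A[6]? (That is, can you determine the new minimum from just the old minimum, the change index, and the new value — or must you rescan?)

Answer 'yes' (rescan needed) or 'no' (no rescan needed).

Old min = -19 at index 6
Change at index 6: -19 -> 10
Index 6 WAS the min and new value 10 > old min -19. Must rescan other elements to find the new min.
Needs rescan: yes

Answer: yes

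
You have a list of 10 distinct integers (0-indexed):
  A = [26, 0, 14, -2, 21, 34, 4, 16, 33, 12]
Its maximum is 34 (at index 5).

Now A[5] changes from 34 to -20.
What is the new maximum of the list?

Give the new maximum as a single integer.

Answer: 33

Derivation:
Old max = 34 (at index 5)
Change: A[5] 34 -> -20
Changed element WAS the max -> may need rescan.
  Max of remaining elements: 33
  New max = max(-20, 33) = 33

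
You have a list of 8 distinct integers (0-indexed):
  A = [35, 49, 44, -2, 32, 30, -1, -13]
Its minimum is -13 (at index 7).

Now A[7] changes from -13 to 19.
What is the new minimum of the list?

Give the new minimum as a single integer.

Old min = -13 (at index 7)
Change: A[7] -13 -> 19
Changed element WAS the min. Need to check: is 19 still <= all others?
  Min of remaining elements: -2
  New min = min(19, -2) = -2

Answer: -2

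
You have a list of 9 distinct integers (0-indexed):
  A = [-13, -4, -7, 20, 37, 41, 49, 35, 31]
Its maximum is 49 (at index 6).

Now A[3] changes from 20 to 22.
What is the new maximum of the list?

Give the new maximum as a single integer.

Answer: 49

Derivation:
Old max = 49 (at index 6)
Change: A[3] 20 -> 22
Changed element was NOT the old max.
  New max = max(old_max, new_val) = max(49, 22) = 49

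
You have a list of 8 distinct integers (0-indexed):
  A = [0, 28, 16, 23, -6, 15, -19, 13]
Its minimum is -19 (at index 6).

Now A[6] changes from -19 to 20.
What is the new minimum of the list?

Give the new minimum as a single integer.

Old min = -19 (at index 6)
Change: A[6] -19 -> 20
Changed element WAS the min. Need to check: is 20 still <= all others?
  Min of remaining elements: -6
  New min = min(20, -6) = -6

Answer: -6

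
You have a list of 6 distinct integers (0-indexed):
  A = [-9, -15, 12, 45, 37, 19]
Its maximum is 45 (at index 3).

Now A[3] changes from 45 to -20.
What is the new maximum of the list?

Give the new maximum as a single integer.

Answer: 37

Derivation:
Old max = 45 (at index 3)
Change: A[3] 45 -> -20
Changed element WAS the max -> may need rescan.
  Max of remaining elements: 37
  New max = max(-20, 37) = 37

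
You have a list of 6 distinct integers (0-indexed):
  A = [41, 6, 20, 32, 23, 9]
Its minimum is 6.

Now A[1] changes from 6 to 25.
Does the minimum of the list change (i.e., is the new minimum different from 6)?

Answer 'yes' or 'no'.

Answer: yes

Derivation:
Old min = 6
Change: A[1] 6 -> 25
Changed element was the min; new min must be rechecked.
New min = 9; changed? yes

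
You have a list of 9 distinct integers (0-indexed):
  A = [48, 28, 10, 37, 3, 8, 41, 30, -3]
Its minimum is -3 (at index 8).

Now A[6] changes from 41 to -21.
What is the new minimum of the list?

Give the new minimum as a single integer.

Answer: -21

Derivation:
Old min = -3 (at index 8)
Change: A[6] 41 -> -21
Changed element was NOT the old min.
  New min = min(old_min, new_val) = min(-3, -21) = -21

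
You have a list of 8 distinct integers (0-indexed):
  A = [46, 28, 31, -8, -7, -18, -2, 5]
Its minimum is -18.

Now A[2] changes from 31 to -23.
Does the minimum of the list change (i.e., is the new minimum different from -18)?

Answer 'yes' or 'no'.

Old min = -18
Change: A[2] 31 -> -23
Changed element was NOT the min; min changes only if -23 < -18.
New min = -23; changed? yes

Answer: yes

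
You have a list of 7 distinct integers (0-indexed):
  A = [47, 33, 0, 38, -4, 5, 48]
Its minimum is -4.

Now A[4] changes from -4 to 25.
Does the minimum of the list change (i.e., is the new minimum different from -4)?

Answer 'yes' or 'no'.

Old min = -4
Change: A[4] -4 -> 25
Changed element was the min; new min must be rechecked.
New min = 0; changed? yes

Answer: yes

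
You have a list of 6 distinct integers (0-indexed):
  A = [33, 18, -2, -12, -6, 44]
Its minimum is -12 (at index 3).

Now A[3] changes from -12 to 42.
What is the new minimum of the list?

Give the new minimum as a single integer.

Old min = -12 (at index 3)
Change: A[3] -12 -> 42
Changed element WAS the min. Need to check: is 42 still <= all others?
  Min of remaining elements: -6
  New min = min(42, -6) = -6

Answer: -6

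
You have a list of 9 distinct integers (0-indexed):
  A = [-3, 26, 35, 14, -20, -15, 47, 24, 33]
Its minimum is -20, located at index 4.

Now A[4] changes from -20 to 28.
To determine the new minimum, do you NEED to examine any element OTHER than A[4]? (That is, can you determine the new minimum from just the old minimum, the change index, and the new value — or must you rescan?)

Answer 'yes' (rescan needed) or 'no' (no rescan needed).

Answer: yes

Derivation:
Old min = -20 at index 4
Change at index 4: -20 -> 28
Index 4 WAS the min and new value 28 > old min -20. Must rescan other elements to find the new min.
Needs rescan: yes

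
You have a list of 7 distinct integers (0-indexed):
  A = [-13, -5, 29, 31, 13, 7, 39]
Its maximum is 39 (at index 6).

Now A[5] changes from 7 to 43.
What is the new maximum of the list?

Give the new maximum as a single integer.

Answer: 43

Derivation:
Old max = 39 (at index 6)
Change: A[5] 7 -> 43
Changed element was NOT the old max.
  New max = max(old_max, new_val) = max(39, 43) = 43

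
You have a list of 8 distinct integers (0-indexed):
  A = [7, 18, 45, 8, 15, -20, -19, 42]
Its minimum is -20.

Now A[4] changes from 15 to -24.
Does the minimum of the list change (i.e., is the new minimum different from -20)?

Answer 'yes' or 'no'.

Old min = -20
Change: A[4] 15 -> -24
Changed element was NOT the min; min changes only if -24 < -20.
New min = -24; changed? yes

Answer: yes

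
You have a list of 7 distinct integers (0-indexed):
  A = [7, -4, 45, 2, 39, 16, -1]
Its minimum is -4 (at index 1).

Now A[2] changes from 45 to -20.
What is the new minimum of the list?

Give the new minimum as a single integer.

Answer: -20

Derivation:
Old min = -4 (at index 1)
Change: A[2] 45 -> -20
Changed element was NOT the old min.
  New min = min(old_min, new_val) = min(-4, -20) = -20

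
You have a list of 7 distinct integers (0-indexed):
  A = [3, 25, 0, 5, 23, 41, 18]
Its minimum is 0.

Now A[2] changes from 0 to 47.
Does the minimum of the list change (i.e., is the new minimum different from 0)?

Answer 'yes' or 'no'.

Answer: yes

Derivation:
Old min = 0
Change: A[2] 0 -> 47
Changed element was the min; new min must be rechecked.
New min = 3; changed? yes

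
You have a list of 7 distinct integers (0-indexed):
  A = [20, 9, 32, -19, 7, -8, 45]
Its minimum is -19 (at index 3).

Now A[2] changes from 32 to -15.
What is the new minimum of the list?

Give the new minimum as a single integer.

Answer: -19

Derivation:
Old min = -19 (at index 3)
Change: A[2] 32 -> -15
Changed element was NOT the old min.
  New min = min(old_min, new_val) = min(-19, -15) = -19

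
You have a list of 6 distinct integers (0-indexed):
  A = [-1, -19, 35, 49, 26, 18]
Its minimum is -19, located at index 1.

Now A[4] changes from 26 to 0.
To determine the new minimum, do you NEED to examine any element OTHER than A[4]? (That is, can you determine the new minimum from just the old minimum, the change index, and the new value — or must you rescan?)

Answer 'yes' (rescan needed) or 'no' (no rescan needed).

Old min = -19 at index 1
Change at index 4: 26 -> 0
Index 4 was NOT the min. New min = min(-19, 0). No rescan of other elements needed.
Needs rescan: no

Answer: no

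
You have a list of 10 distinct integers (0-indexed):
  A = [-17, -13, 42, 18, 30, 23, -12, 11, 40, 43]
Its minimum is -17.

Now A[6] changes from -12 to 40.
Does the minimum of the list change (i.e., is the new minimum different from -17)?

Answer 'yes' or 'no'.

Old min = -17
Change: A[6] -12 -> 40
Changed element was NOT the min; min changes only if 40 < -17.
New min = -17; changed? no

Answer: no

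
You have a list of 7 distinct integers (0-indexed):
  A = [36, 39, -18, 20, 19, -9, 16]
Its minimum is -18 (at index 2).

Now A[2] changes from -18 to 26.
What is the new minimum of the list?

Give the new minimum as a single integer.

Answer: -9

Derivation:
Old min = -18 (at index 2)
Change: A[2] -18 -> 26
Changed element WAS the min. Need to check: is 26 still <= all others?
  Min of remaining elements: -9
  New min = min(26, -9) = -9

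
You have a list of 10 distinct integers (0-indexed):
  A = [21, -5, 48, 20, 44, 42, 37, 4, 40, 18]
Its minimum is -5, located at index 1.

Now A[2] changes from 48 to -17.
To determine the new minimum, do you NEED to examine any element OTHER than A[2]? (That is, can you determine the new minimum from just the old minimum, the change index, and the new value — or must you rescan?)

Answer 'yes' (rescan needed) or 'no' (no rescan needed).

Answer: no

Derivation:
Old min = -5 at index 1
Change at index 2: 48 -> -17
Index 2 was NOT the min. New min = min(-5, -17). No rescan of other elements needed.
Needs rescan: no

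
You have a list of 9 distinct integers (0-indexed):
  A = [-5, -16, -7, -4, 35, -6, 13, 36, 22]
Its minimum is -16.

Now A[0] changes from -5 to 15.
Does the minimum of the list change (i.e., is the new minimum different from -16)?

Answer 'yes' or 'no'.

Old min = -16
Change: A[0] -5 -> 15
Changed element was NOT the min; min changes only if 15 < -16.
New min = -16; changed? no

Answer: no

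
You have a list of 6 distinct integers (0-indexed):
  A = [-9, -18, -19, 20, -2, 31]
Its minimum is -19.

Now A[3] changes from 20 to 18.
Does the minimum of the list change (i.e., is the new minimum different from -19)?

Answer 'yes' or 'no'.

Old min = -19
Change: A[3] 20 -> 18
Changed element was NOT the min; min changes only if 18 < -19.
New min = -19; changed? no

Answer: no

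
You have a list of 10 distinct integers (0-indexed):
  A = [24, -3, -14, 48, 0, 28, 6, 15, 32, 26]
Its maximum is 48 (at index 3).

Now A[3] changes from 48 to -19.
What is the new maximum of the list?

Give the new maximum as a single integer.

Answer: 32

Derivation:
Old max = 48 (at index 3)
Change: A[3] 48 -> -19
Changed element WAS the max -> may need rescan.
  Max of remaining elements: 32
  New max = max(-19, 32) = 32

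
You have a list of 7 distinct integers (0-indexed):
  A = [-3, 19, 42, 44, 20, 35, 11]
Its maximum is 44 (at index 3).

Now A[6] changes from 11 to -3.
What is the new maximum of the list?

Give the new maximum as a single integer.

Old max = 44 (at index 3)
Change: A[6] 11 -> -3
Changed element was NOT the old max.
  New max = max(old_max, new_val) = max(44, -3) = 44

Answer: 44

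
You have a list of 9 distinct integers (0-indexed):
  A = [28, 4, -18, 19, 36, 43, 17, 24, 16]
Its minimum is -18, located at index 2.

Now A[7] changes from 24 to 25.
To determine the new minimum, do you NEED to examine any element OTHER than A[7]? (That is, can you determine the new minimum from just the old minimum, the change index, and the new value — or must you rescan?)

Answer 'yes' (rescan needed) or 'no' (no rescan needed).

Answer: no

Derivation:
Old min = -18 at index 2
Change at index 7: 24 -> 25
Index 7 was NOT the min. New min = min(-18, 25). No rescan of other elements needed.
Needs rescan: no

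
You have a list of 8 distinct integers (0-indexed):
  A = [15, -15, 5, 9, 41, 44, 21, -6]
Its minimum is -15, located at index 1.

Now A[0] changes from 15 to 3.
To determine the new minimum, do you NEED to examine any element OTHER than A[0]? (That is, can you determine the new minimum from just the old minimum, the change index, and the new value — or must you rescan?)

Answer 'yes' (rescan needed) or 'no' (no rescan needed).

Answer: no

Derivation:
Old min = -15 at index 1
Change at index 0: 15 -> 3
Index 0 was NOT the min. New min = min(-15, 3). No rescan of other elements needed.
Needs rescan: no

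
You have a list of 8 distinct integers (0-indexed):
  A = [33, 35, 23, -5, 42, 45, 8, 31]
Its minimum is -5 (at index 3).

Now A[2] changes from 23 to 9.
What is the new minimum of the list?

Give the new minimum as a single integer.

Answer: -5

Derivation:
Old min = -5 (at index 3)
Change: A[2] 23 -> 9
Changed element was NOT the old min.
  New min = min(old_min, new_val) = min(-5, 9) = -5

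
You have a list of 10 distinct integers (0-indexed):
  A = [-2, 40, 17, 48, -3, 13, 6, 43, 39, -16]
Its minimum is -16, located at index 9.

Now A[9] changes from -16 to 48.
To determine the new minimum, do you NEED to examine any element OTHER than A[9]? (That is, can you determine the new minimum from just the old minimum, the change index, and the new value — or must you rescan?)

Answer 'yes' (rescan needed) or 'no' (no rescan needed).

Old min = -16 at index 9
Change at index 9: -16 -> 48
Index 9 WAS the min and new value 48 > old min -16. Must rescan other elements to find the new min.
Needs rescan: yes

Answer: yes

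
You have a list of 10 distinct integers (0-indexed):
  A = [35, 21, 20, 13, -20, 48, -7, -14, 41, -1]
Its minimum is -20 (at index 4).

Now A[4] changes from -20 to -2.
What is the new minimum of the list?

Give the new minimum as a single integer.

Old min = -20 (at index 4)
Change: A[4] -20 -> -2
Changed element WAS the min. Need to check: is -2 still <= all others?
  Min of remaining elements: -14
  New min = min(-2, -14) = -14

Answer: -14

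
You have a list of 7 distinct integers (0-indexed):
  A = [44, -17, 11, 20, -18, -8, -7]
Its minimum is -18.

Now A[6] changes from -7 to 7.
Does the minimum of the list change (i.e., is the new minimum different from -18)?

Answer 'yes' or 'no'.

Answer: no

Derivation:
Old min = -18
Change: A[6] -7 -> 7
Changed element was NOT the min; min changes only if 7 < -18.
New min = -18; changed? no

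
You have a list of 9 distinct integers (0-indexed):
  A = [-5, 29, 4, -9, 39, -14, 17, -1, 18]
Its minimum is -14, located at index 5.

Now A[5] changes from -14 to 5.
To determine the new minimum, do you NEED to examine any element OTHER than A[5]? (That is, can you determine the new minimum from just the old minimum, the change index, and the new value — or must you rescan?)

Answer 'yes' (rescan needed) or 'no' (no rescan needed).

Old min = -14 at index 5
Change at index 5: -14 -> 5
Index 5 WAS the min and new value 5 > old min -14. Must rescan other elements to find the new min.
Needs rescan: yes

Answer: yes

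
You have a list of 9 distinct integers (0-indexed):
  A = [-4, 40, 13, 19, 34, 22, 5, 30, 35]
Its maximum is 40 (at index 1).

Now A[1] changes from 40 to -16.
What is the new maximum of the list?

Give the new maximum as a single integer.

Answer: 35

Derivation:
Old max = 40 (at index 1)
Change: A[1] 40 -> -16
Changed element WAS the max -> may need rescan.
  Max of remaining elements: 35
  New max = max(-16, 35) = 35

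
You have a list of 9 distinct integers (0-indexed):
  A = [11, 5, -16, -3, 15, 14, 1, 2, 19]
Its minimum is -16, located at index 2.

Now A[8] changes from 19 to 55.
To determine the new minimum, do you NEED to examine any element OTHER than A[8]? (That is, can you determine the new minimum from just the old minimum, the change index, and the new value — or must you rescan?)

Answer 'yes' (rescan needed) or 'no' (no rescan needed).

Old min = -16 at index 2
Change at index 8: 19 -> 55
Index 8 was NOT the min. New min = min(-16, 55). No rescan of other elements needed.
Needs rescan: no

Answer: no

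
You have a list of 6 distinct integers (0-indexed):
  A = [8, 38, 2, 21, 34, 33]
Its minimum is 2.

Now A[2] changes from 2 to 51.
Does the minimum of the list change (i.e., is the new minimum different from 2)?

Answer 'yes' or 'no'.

Answer: yes

Derivation:
Old min = 2
Change: A[2] 2 -> 51
Changed element was the min; new min must be rechecked.
New min = 8; changed? yes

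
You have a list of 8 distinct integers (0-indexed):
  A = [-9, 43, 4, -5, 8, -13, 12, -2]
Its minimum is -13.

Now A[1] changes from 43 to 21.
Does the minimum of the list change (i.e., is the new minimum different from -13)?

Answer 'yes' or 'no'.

Old min = -13
Change: A[1] 43 -> 21
Changed element was NOT the min; min changes only if 21 < -13.
New min = -13; changed? no

Answer: no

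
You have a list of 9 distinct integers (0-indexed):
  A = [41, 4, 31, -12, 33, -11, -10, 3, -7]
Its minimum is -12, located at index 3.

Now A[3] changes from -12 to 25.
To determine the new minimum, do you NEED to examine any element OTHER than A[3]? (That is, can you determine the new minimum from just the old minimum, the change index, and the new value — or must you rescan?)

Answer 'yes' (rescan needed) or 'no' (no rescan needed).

Old min = -12 at index 3
Change at index 3: -12 -> 25
Index 3 WAS the min and new value 25 > old min -12. Must rescan other elements to find the new min.
Needs rescan: yes

Answer: yes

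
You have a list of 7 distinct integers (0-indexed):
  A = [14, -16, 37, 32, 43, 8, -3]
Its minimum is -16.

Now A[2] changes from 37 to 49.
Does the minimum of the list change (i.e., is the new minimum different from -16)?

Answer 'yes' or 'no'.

Old min = -16
Change: A[2] 37 -> 49
Changed element was NOT the min; min changes only if 49 < -16.
New min = -16; changed? no

Answer: no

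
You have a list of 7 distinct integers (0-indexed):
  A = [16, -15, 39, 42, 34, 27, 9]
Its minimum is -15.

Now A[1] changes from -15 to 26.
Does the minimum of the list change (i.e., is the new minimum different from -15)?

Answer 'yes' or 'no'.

Answer: yes

Derivation:
Old min = -15
Change: A[1] -15 -> 26
Changed element was the min; new min must be rechecked.
New min = 9; changed? yes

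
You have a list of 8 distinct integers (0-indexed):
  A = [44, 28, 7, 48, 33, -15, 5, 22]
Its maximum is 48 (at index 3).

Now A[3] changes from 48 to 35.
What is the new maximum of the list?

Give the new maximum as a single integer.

Answer: 44

Derivation:
Old max = 48 (at index 3)
Change: A[3] 48 -> 35
Changed element WAS the max -> may need rescan.
  Max of remaining elements: 44
  New max = max(35, 44) = 44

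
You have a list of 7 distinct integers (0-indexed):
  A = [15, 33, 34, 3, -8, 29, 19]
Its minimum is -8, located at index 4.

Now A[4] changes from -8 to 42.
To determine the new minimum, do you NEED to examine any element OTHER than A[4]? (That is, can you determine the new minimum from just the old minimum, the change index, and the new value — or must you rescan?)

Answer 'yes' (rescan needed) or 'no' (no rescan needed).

Old min = -8 at index 4
Change at index 4: -8 -> 42
Index 4 WAS the min and new value 42 > old min -8. Must rescan other elements to find the new min.
Needs rescan: yes

Answer: yes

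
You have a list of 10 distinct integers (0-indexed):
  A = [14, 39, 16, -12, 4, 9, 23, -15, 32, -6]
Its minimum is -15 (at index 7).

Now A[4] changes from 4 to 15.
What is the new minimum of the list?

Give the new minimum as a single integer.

Answer: -15

Derivation:
Old min = -15 (at index 7)
Change: A[4] 4 -> 15
Changed element was NOT the old min.
  New min = min(old_min, new_val) = min(-15, 15) = -15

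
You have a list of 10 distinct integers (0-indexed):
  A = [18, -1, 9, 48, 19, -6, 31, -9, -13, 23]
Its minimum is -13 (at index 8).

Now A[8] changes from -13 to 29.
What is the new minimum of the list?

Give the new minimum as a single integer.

Answer: -9

Derivation:
Old min = -13 (at index 8)
Change: A[8] -13 -> 29
Changed element WAS the min. Need to check: is 29 still <= all others?
  Min of remaining elements: -9
  New min = min(29, -9) = -9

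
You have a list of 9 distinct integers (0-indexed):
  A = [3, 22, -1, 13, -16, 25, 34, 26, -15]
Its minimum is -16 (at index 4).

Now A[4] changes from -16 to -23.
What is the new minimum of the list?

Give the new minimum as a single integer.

Answer: -23

Derivation:
Old min = -16 (at index 4)
Change: A[4] -16 -> -23
Changed element WAS the min. Need to check: is -23 still <= all others?
  Min of remaining elements: -15
  New min = min(-23, -15) = -23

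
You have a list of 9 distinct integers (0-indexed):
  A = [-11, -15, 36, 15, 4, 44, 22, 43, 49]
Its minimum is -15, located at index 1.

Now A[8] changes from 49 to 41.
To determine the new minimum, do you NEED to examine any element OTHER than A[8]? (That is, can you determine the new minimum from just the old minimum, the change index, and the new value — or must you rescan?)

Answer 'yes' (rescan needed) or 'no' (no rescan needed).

Old min = -15 at index 1
Change at index 8: 49 -> 41
Index 8 was NOT the min. New min = min(-15, 41). No rescan of other elements needed.
Needs rescan: no

Answer: no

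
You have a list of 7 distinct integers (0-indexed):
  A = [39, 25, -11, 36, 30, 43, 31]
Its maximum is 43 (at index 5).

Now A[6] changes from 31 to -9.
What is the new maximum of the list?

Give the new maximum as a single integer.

Answer: 43

Derivation:
Old max = 43 (at index 5)
Change: A[6] 31 -> -9
Changed element was NOT the old max.
  New max = max(old_max, new_val) = max(43, -9) = 43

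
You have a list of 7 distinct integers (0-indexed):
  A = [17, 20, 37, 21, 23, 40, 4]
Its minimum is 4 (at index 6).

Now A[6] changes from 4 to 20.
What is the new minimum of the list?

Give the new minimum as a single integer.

Old min = 4 (at index 6)
Change: A[6] 4 -> 20
Changed element WAS the min. Need to check: is 20 still <= all others?
  Min of remaining elements: 17
  New min = min(20, 17) = 17

Answer: 17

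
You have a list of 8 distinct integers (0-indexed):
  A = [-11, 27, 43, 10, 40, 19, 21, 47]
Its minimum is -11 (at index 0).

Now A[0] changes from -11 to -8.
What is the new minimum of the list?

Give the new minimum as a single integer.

Old min = -11 (at index 0)
Change: A[0] -11 -> -8
Changed element WAS the min. Need to check: is -8 still <= all others?
  Min of remaining elements: 10
  New min = min(-8, 10) = -8

Answer: -8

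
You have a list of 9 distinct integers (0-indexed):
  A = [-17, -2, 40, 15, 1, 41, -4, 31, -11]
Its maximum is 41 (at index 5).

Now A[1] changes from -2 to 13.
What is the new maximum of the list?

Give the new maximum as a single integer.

Answer: 41

Derivation:
Old max = 41 (at index 5)
Change: A[1] -2 -> 13
Changed element was NOT the old max.
  New max = max(old_max, new_val) = max(41, 13) = 41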